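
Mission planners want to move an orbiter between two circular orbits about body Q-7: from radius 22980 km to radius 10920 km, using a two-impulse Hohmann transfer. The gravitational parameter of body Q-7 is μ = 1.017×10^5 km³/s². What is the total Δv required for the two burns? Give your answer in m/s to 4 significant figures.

The Hohmann ellipse has a_t = (r₁ + r₂)/2 = 16950 km.
Circular speed at r₁: v₁ = √(μ/r₁) = √(1.017×10^5/22980) = 2.1037 km/s.
On the transfer ellipse at r₁, v² = μ(2/r − 1/a) gives v_a = √[μ(2/r₁ − 1/a_t)] = 1.6885 km/s.
First burn Δv₁ = |v_a − v₁| = 0.4152 km/s.
At r₂, v₂ = √(μ/r₂) = 3.0518 km/s.
Transfer-orbit speed at r₂: v_p = √[μ(2/r₂ − 1/a_t)] = 3.5534 km/s.
Second burn Δv₂ = |v₂ − v_p| = 0.5016 km/s.
Δv = Δv₁ + Δv₂ = 0.4152 + 0.5016 = 0.9168 km/s.

Δv = 916.8 m/s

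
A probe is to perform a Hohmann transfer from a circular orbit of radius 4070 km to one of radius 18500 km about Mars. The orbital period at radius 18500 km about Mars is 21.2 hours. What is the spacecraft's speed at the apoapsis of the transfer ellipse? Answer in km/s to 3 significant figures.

From Kepler's third law T² = 4π²r³/μ at r = 18500 km, T = 21.2 hours = 21.2 × 3600 s = 76320 s: μ = 4π²r³/T² = 42913.9 km³/s².
Semi-major axis of the transfer orbit: a_t = (4070 + 18500)/2 = 11285 km.
At apoapsis, r = 18500 km.
Vis-viva: v = √[μ(2/r − 1/a_t)] = √[42913.9 × (2/18500 − 1/11285)] = 0.9147 km/s.

v = 0.915 km/s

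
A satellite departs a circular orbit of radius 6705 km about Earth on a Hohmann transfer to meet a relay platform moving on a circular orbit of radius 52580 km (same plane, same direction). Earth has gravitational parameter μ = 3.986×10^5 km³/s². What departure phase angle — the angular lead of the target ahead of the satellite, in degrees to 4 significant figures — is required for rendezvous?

φ = 103.8°

The Hohmann ellipse has a_t = (r₁ + r₂)/2 = 29642.5 km.
Transfer time t = π√(a_t³/μ) = 25395 s.
The target's mean motion on its circular orbit is ω₂ = √(μ/r₂³) = 5.2365×10^-5 rad/s.
Angle swept by the target during transfer: ω₂·t = 1.3298 rad = 76.19°.
Arrival is 180° from departure on the ellipse, so φ = 180° − 76.19° = 103.8°.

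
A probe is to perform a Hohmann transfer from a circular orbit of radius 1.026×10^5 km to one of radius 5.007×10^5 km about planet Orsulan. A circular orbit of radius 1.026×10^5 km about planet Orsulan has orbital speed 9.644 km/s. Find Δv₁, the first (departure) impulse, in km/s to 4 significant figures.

From the circular-orbit relation v² = μ/r at r = 1.026×10^5 km: μ = v²r = (9.644)² × 1.026×10^5 = 9.54249×10^6 km³/s².
The Hohmann ellipse has a_t = (r₁ + r₂)/2 = 3.0165×10^5 km.
Circular speed at r = 1.026×10^5 km: v_c = √(μ/r) = 9.6440 km/s.
Vis-viva on the transfer ellipse at r = 1.026×10^5 km gives v_t = √[μ(2/r − 1/a_t)] = 12.425 km/s.
Δv₁ = |v_t − v_c| = |12.425 − 9.6440| = 2.781 km/s.

Δv₁ = 2.781 km/s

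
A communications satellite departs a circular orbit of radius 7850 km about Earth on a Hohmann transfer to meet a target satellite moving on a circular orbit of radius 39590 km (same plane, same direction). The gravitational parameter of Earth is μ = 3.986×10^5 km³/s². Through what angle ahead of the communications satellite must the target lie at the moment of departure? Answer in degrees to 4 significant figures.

φ = 96.52°

Transfer-ellipse semi-major axis a_t = (r₁ + r₂)/2 = (7850 + 39590)/2 = 23720 km.
The half-period of the transfer ellipse is t = π√(a_t³/μ) = 18180 s.
Target angular speed ω₂ = √(μ/r₂³) = 8.015×10^-5 rad/s.
Angle swept by the target during transfer: ω₂·t = 1.457 rad = 83.48°.
Arrival is 180° from departure on the ellipse, so φ = 180° − 83.48° = 96.52°.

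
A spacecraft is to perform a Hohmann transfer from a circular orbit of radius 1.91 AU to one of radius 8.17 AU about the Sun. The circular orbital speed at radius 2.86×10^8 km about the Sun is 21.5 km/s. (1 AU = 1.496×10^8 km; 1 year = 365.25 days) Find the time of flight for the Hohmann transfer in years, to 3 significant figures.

t = 5.67 years

From the circular-orbit relation v² = μ/r at r = 2.86×10^8 km: μ = v²r = (21.5)² × 2.86×10^8 = 1.32204×10^11 km³/s².
In km: r₁ = 1.91 × 1.496×10^8 = 2.85736×10^8 km; r₂ = 8.17 × 1.496×10^8 = 1.222232×10^9 km.
The Hohmann ellipse has a_t = (r₁ + r₂)/2 = 7.53984×10^8 km.
By Kepler's third law the transfer-orbit period is T = 2π√(a_t³/μ), so t = T/2 = 1.789×10^8 s.
Converting: 1.789×10^8 s ÷ 3.15576×10^7 s/year (365.25 × 86400) = 5.67 years.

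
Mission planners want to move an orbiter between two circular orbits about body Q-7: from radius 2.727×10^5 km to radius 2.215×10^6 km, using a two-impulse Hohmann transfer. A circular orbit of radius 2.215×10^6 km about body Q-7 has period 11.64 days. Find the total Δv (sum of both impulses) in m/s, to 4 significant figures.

From Kepler's third law T² = 4π²r³/μ at r = 2.215×10^6 km, T = 11.64 days = 11.64 × 86400 s = 1.005696×10^6 s: μ = 4π²r³/T² = 4.24177×10^8 km³/s².
Semi-major axis of the transfer orbit: a_t = (2.727×10^5 + 2.215×10^6)/2 = 1.24385×10^6 km.
At r₁ the circular-orbit speed is v₁ = √(μ/r₁) = 39.44 km/s.
Transfer-orbit speed at r₁ (vis-viva equation): v_p = √[μ(2/r₁ − 1/a_t)] = 52.63 km/s.
First burn Δv₁ = |v_p − v₁| = 13.19 km/s.
At r₂, v₂ = √(μ/r₂) = 13.8384 km/s.
Transfer-orbit speed at r₂: v_a = √[μ(2/r₂ − 1/a_t)] = 6.47956 km/s.
Second burn Δv₂ = |v₂ − v_a| = 7.359 km/s.
Δv = Δv₁ + Δv₂ = 13.19 + 7.359 = 20.55 km/s.

Δv = 20550 m/s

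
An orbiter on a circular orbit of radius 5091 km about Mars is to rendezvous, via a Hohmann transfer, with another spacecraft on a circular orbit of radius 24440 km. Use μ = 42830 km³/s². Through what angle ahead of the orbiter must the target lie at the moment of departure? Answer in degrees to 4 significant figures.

Transfer-ellipse semi-major axis a_t = (r₁ + r₂)/2 = (5091 + 24440)/2 = 14765.5 km.
Transfer time t = π√(a_t³/μ) = 27236.3 s.
Target angular speed ω₂ = √(μ/r₂³) = 5.41654×10^-5 rad/s.
Angle swept by the target during transfer: ω₂·t = 1.4753 rad = 84.53°.
The orbiter traverses 180° on the transfer ellipse, so the target must lead by 180° − 84.53° = 95.47°.

φ = 95.47°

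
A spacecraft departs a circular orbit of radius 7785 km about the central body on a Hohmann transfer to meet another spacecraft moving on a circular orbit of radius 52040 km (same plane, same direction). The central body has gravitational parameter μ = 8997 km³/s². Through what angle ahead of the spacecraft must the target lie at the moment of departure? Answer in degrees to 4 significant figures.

φ = 101.6°

The Hohmann ellipse has a_t = (r₁ + r₂)/2 = 29912.5 km.
The half-period of the transfer ellipse is t = π√(a_t³/μ) = 1.713×10^5 s.
The target's mean motion on its circular orbit is ω₂ = √(μ/r₂³) = 7.990×10^-6 rad/s.
Angle swept by the target during transfer: ω₂·t = 1.369 rad = 78.44°.
The spacecraft traverses 180° on the transfer ellipse, so the target must lead by 180° − 78.44° = 101.6°.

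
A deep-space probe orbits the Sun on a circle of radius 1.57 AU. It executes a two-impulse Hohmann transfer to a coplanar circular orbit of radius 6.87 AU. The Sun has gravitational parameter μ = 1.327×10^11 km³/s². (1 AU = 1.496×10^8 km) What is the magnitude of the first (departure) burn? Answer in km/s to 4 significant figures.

In km: r₁ = 1.57 × 1.496×10^8 = 2.34872×10^8 km; r₂ = 6.87 × 1.496×10^8 = 1.027752×10^9 km.
Semi-major axis of the transfer orbit: a_t = (2.34872×10^8 + 1.027752×10^9)/2 = 6.31312×10^8 km.
Circular speed at r = 2.34872×10^8 km: v_c = √(μ/r) = 23.7695 km/s.
Vis-viva on the transfer ellipse at r = 2.34872×10^8 km gives v_t = √[μ(2/r − 1/a_t)] = 30.3279 km/s.
Δv₁ = |v_t − v_c| = |30.3279 − 23.7695| = 6.558 km/s.

Δv₁ = 6.558 km/s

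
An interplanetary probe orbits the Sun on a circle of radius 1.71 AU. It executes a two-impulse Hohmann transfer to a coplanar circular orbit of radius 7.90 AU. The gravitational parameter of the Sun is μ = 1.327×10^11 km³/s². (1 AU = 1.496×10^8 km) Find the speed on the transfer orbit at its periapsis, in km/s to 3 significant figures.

v = 29.2 km/s

In km: r₁ = 1.71 × 1.496×10^8 = 2.55816×10^8 km; r₂ = 7.90 × 1.496×10^8 = 1.18184×10^9 km.
The Hohmann ellipse has a_t = (r₁ + r₂)/2 = 7.18828×10^8 km.
The periapsis of the transfer ellipse is at r = 2.55816×10^8 km.
Applying v² = μ(2/r − 1/a_t): v = 29.20 km/s.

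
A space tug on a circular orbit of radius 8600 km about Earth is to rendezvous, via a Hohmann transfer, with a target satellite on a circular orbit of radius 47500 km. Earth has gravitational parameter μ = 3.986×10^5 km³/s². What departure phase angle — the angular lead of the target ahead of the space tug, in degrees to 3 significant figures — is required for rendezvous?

φ = 98.3°

Transfer-ellipse semi-major axis a_t = (r₁ + r₂)/2 = (8600 + 47500)/2 = 28050 km.
Transfer time t = π√(a_t³/μ) = 23376.6 s.
Target angular speed ω₂ = √(μ/r₂³) = 6.09857×10^-5 rad/s.
Angle swept by the target during transfer: ω₂·t = 1.4256 rad = 81.68°.
Arrival is 180° from departure on the ellipse, so φ = 180° − 81.68° = 98.3°.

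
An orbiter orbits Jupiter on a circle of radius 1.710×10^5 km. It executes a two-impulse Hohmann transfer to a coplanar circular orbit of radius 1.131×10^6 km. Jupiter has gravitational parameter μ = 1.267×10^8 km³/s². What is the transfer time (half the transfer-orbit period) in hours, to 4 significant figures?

Transfer-ellipse semi-major axis a_t = (r₁ + r₂)/2 = (1.710×10^5 + 1.131×10^6)/2 = 6.510×10^5 km.
Transfer time t = π√(a_t³/μ) = π√((6.510×10^5)³ / 1.267×10^8) = 1.466×10^5 s.
Converting: 1.466×10^5 s ÷ 3600 s/hour = 40.72 hours.

t = 40.72 hours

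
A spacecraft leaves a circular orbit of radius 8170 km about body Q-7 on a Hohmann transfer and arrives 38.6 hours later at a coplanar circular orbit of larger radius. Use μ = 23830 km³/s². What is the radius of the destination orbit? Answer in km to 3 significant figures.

Transfer time t = 38.6 hours = 1.3896×10^5 s, and t = π√(a_t³/μ).
So a_t = (μ t²/π²)^(1/3) = (23830 × (1.3896×10^5)² / π²)^(1/3) = 35992 km.
Since a_t = (r₁ + r₂)/2, r₂ = 2a_t − r₁ = 2×35992 − 8170 = 63814 km.

r₂ = 63800 km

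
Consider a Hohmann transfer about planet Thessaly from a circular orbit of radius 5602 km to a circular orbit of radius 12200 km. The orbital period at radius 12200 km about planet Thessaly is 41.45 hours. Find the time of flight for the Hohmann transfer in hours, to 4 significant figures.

From Kepler's third law T² = 4π²r³/μ at r = 12200 km, T = 41.45 hours = 41.45 × 3600 s = 1.4922×10^5 s: μ = 4π²r³/T² = 3219.48 km³/s².
The Hohmann ellipse has a_t = (r₁ + r₂)/2 = 8901 km.
By Kepler's third law the transfer-orbit period is T = 2π√(a_t³/μ), so t = T/2 = 46500 s.
Converting: 46500 s ÷ 3600 s/hour = 12.92 hours.

t = 12.92 hours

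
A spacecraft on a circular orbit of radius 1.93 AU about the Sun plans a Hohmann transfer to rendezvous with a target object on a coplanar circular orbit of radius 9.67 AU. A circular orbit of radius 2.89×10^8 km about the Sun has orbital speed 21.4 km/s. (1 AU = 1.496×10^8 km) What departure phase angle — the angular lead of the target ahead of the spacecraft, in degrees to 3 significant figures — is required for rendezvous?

From the circular-orbit relation v² = μ/r at r = 2.89×10^8 km: μ = v²r = (21.4)² × 2.89×10^8 = 1.32350×10^11 km³/s².
In km: r₁ = 1.93 × 1.496×10^8 = 2.88728×10^8 km; r₂ = 9.67 × 1.496×10^8 = 1.446632×10^9 km.
Transfer-ellipse semi-major axis a_t = (r₁ + r₂)/2 = (2.88728×10^8 + 1.446632×10^9)/2 = 8.6768×10^8 km.
The half-period of the transfer ellipse is t = π√(a_t³/μ) = 2.207×10^8 s.
Target angular speed ω₂ = √(μ/r₂³) = 6.612×10^-9 rad/s.
Angle swept by the target during transfer: ω₂·t = 1.4593 rad = 83.61°.
Arrival is 180° from departure on the ellipse, so φ = 180° − 83.61° = 96.4°.

φ = 96.4°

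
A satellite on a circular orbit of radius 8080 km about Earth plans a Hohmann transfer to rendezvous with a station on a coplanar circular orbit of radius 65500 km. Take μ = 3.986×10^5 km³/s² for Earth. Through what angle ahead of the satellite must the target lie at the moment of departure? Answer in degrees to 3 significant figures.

φ = 104°

Semi-major axis of the transfer orbit: a_t = (8080 + 65500)/2 = 36790 km.
Transfer time t = π√(a_t³/μ) = 35114 s.
Target angular speed ω₂ = √(μ/r₂³) = 3.7662×10^-5 rad/s.
Angle swept by the target during transfer: ω₂·t = 1.3225 rad = 75.77°.
Arrival is 180° from departure on the ellipse, so φ = 180° − 75.77° = 104°.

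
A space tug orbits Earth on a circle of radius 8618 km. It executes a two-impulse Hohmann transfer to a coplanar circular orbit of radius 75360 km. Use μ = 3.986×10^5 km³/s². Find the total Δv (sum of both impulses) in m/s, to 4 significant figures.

Δv = 3568 m/s

Transfer-ellipse semi-major axis a_t = (r₁ + r₂)/2 = (8618 + 75360)/2 = 41989 km.
Circular speed at r₁: v₁ = √(μ/r₁) = √(3.986×10^5/8618) = 6.801 km/s.
On the transfer ellipse at r₁, v² = μ(2/r − 1/a) gives v_p = √[μ(2/r₁ − 1/a_t)] = 9.111 km/s.
First burn Δv₁ = |v_p − v₁| = 2.310 km/s.
Circular speed at r₂: v₂ = √(μ/r₂) = 2.300 km/s.
Transfer-orbit speed at r₂: v_a = √[μ(2/r₂ − 1/a_t)] = 1.042 km/s.
Second burn Δv₂ = |v₂ − v_a| = 1.258 km/s.
Total Δv = Δv₁ + Δv₂ = 3.568 km/s.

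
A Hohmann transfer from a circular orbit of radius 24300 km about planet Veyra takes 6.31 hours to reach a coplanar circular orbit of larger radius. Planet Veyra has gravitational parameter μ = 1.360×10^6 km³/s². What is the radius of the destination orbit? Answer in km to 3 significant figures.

Transfer time t = 6.31 hours = 22716 s, and t = π√(a_t³/μ).
So a_t = (μ t²/π²)^(1/3) = (1.360×10^6 × (22716)² / π²)^(1/3) = 41429 km.
Since a_t = (r₁ + r₂)/2, r₂ = 2a_t − r₁ = 2×41429 − 24300 = 58558 km.

r₂ = 58600 km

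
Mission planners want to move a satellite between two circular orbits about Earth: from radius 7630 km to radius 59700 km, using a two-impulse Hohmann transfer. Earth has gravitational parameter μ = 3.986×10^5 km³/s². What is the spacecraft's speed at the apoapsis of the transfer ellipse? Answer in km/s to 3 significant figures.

The Hohmann ellipse has a_t = (r₁ + r₂)/2 = 33665 km.
At apoapsis, r = 59700 km.
Applying v² = μ(2/r − 1/a_t): v = 1.230 km/s.

v = 1.23 km/s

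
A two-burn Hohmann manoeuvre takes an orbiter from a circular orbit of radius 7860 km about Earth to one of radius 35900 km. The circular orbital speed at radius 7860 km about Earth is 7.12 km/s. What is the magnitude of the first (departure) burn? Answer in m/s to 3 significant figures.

From the circular-orbit relation v² = μ/r at r = 7860 km: μ = v²r = (7.12)² × 7860 = 3.98458×10^5 km³/s².
Semi-major axis of the transfer orbit: a_t = (7860 + 35900)/2 = 21880 km.
Circular speed at r = 7860 km: v_c = √(μ/r) = 7.120 km/s.
Vis-viva on the transfer ellipse at r = 7860 km gives v_t = √[μ(2/r − 1/a_t)] = 9.120 km/s.
Δv₁ = |v_t − v_c| = |9.120 − 7.120| = 2.000 km/s.

Δv₁ = 2000 m/s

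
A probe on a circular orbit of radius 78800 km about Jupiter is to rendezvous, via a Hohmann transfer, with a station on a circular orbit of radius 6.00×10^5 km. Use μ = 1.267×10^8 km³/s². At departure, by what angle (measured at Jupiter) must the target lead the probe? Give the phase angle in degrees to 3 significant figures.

φ = 103°

The Hohmann ellipse has a_t = (r₁ + r₂)/2 = 3.394×10^5 km.
Transfer time t = π√(a_t³/μ) = 55186.1 s.
The target's mean motion on its circular orbit is ω₂ = √(μ/r₂³) = 2.42193×10^-5 rad/s.
Angle swept by the target during transfer: ω₂·t = 1.3366 rad = 76.58°.
The probe traverses 180° on the transfer ellipse, so the target must lead by 180° − 76.58° = 103°.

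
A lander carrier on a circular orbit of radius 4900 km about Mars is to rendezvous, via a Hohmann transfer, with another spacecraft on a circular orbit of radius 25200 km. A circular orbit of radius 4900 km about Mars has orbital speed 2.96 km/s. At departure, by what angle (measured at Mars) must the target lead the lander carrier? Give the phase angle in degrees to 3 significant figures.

φ = 96.9°

From the circular-orbit relation v² = μ/r at r = 4900 km: μ = v²r = (2.96)² × 4900 = 42931.8 km³/s².
The Hohmann ellipse has a_t = (r₁ + r₂)/2 = 15050 km.
Transfer time t = π√(a_t³/μ) = 27990 s.
Target angular speed ω₂ = √(μ/r₂³) = 5.180×10^-5 rad/s.
Angle swept by the target during transfer: ω₂·t = 1.450 rad = 83.08°.
The lander carrier traverses 180° on the transfer ellipse, so the target must lead by 180° − 83.08° = 96.9°.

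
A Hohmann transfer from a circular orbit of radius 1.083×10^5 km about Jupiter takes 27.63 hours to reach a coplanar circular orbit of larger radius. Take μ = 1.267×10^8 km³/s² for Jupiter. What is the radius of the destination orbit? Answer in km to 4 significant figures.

r₂ = 8.970×10^5 km

Transfer time t = 27.63 hours = 99468 s, and t = π√(a_t³/μ).
So a_t = (μ t²/π²)^(1/3) = (1.267×10^8 × (99468)² / π²)^(1/3) = 5.0267×10^5 km.
Since a_t = (r₁ + r₂)/2, r₂ = 2a_t − r₁ = 2×5.0267×10^5 − 1.083×10^5 = 8.9704×10^5 km.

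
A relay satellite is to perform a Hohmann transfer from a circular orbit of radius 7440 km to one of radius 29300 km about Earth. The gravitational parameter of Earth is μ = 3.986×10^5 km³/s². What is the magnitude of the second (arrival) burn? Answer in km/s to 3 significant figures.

Δv₂ = 1.34 km/s

Transfer-ellipse semi-major axis a_t = (r₁ + r₂)/2 = (7440 + 29300)/2 = 18370 km.
On the circular orbit at r = 29300 km, v_c = √(μ/r) = 3.688 km/s.
Transfer-orbit speed at the same r (vis-viva, a = a_t): v_t = √[μ(2/r − 1/a_t)] = 2.347 km/s.
Δv₂ = |v_t − v_c| = |2.347 − 3.688| = 1.341 km/s.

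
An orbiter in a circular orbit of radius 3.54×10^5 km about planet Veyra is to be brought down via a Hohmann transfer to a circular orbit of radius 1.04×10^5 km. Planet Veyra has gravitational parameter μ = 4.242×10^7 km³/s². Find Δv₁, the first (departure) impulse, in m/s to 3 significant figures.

Δv₁ = 3570 m/s

Semi-major axis of the transfer orbit: a_t = (3.540×10^5 + 1.040×10^5)/2 = 2.290×10^5 km.
Circular speed at r = 3.540×10^5 km: v_c = √(μ/r) = 10.947 km/s.
Vis-viva on the transfer ellipse at r = 3.540×10^5 km gives v_t = √[μ(2/r − 1/a_t)] = 7.3770 km/s.
Δv₁ = |v_t − v_c| = |7.3770 − 10.947| = 3.570 km/s.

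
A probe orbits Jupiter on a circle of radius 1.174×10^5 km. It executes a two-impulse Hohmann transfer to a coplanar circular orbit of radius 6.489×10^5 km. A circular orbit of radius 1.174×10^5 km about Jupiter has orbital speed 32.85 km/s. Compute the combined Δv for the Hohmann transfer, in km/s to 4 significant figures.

From the circular-orbit relation v² = μ/r at r = 1.174×10^5 km: μ = v²r = (32.85)² × 1.174×10^5 = 1.26689×10^8 km³/s².
The Hohmann ellipse has a_t = (r₁ + r₂)/2 = 3.8315×10^5 km.
At r₁ the circular-orbit speed is v₁ = √(μ/r₁) = 32.85 km/s.
Transfer-orbit speed at r₁ (vis-viva equation): v_p = √[μ(2/r₁ − 1/a_t)] = 42.75 km/s.
First burn Δv₁ = |v_p − v₁| = 9.900 km/s.
Circular speed at r₂: v₂ = √(μ/r₂) = 13.9727 km/s.
Transfer-orbit speed at r₂: v_a = √[μ(2/r₂ − 1/a_t)] = 7.73446 km/s.
Second burn Δv₂ = |v₂ − v_a| = 6.238 km/s.
Δv = Δv₁ + Δv₂ = 9.900 + 6.238 = 16.14 km/s.

Δv = 16.14 km/s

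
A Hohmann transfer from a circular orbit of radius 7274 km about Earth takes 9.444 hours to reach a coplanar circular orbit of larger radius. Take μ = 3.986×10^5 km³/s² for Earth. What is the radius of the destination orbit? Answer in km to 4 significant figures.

r₂ = 64740 km

Transfer time t = 9.444 hours = 33998.4 s, and t = π√(a_t³/μ).
So a_t = (μ t²/π²)^(1/3) = (3.986×10^5 × (33998.4)² / π²)^(1/3) = 36007 km.
Since a_t = (r₁ + r₂)/2, r₂ = 2a_t − r₁ = 2×36007 − 7274 = 64740 km.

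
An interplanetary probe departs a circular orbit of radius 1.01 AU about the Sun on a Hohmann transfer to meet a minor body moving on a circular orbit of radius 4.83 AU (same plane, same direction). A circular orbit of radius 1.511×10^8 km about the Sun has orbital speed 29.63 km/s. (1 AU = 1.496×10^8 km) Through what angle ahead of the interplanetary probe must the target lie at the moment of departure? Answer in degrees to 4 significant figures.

From the circular-orbit relation v² = μ/r at r = 1.511×10^8 km: μ = v²r = (29.63)² × 1.511×10^8 = 1.32656×10^11 km³/s².
In km: r₁ = 1.01 × 1.496×10^8 = 1.51096×10^8 km; r₂ = 4.83 × 1.496×10^8 = 7.22568×10^8 km.
The Hohmann ellipse has a_t = (r₁ + r₂)/2 = 4.36832×10^8 km.
The half-period of the transfer ellipse is t = π√(a_t³/μ) = 7.8751×10^7 s.
The target's mean motion on its circular orbit is ω₂ = √(μ/r₂³) = 1.8752×10^-8 rad/s.
Angle swept by the target during transfer: ω₂·t = 1.4767 rad = 84.61°.
The interplanetary probe traverses 180° on the transfer ellipse, so the target must lead by 180° − 84.61° = 95.39°.

φ = 95.39°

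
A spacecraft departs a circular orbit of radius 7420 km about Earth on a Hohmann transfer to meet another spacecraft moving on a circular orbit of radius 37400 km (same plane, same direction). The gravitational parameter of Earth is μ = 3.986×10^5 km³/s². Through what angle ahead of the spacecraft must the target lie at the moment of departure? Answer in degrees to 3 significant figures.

Transfer-ellipse semi-major axis a_t = (r₁ + r₂)/2 = (7420 + 37400)/2 = 22410 km.
The half-period of the transfer ellipse is t = π√(a_t³/μ) = 16693.4 s.
The target's mean motion on its circular orbit is ω₂ = √(μ/r₂³) = 8.72893×10^-5 rad/s.
Angle swept by the target during transfer: ω₂·t = 1.4572 rad = 83.49°.
The spacecraft traverses 180° on the transfer ellipse, so the target must lead by 180° − 83.49° = 96.5°.

φ = 96.5°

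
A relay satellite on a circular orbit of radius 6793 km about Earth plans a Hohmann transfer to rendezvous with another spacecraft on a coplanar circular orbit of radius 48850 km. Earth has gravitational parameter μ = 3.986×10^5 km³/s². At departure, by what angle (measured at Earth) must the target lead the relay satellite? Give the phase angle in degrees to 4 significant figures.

φ = 102.6°

Semi-major axis of the transfer orbit: a_t = (6793 + 48850)/2 = 27821.5 km.
The half-period of the transfer ellipse is t = π√(a_t³/μ) = 23090 s.
The target's mean motion on its circular orbit is ω₂ = √(μ/r₂³) = 5.848×10^-5 rad/s.
Angle swept by the target during transfer: ω₂·t = 1.3503 rad = 77.37°.
Arrival is 180° from departure on the ellipse, so φ = 180° − 77.37° = 102.6°.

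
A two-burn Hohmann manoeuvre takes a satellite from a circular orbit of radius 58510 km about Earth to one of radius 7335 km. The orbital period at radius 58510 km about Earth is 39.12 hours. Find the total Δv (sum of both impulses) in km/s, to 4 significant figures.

Δv = 3.834 km/s

From Kepler's third law T² = 4π²r³/μ at r = 58510 km, T = 39.12 hours = 39.12 × 3600 s = 1.40832×10^5 s: μ = 4π²r³/T² = 3.98701×10^5 km³/s².
Transfer-ellipse semi-major axis a_t = (r₁ + r₂)/2 = (58510 + 7335)/2 = 32922.5 km.
Circular speed at r₁: v₁ = √(μ/r₁) = √(3.98701×10^5/58510) = 2.610 km/s.
Transfer-orbit speed at r₁ (v² = μ(2/r − 1/a)): v_a = √[μ(2/r₁ − 1/a_t)] = 1.232 km/s.
First burn Δv₁ = |v_a − v₁| = 1.378 km/s.
At r₂, v₂ = √(μ/r₂) = 7.373 km/s.
Transfer-orbit speed at r₂: v_p = √[μ(2/r₂ − 1/a_t)] = 9.829 km/s.
Second burn Δv₂ = |v₂ − v_p| = 2.456 km/s.
Δv = Δv₁ + Δv₂ = 1.378 + 2.456 = 3.834 km/s.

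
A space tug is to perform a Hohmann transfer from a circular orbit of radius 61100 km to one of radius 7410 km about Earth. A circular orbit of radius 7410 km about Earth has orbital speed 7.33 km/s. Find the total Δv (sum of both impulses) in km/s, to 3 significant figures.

Δv = 3.82 km/s

From the circular-orbit relation v² = μ/r at r = 7410 km: μ = v²r = (7.33)² × 7410 = 3.98131×10^5 km³/s².
Semi-major axis of the transfer orbit: a_t = (61100 + 7410)/2 = 34255 km.
At r₁ the circular-orbit speed is v₁ = √(μ/r₁) = 2.55266 km/s.
On the transfer ellipse at r₁, v² = μ(2/r − 1/a) gives v_a = √[μ(2/r₁ − 1/a_t)] = 1.18724 km/s.
First burn Δv₁ = |v_a − v₁| = 1.365 km/s.
Circular speed at r₂: v₂ = √(μ/r₂) = 7.330 km/s.
Transfer-orbit speed at r₂: v_p = √[μ(2/r₂ − 1/a_t)] = 9.790 km/s.
Second burn Δv₂ = |v₂ − v_p| = 2.460 km/s.
Total Δv = Δv₁ + Δv₂ = 3.825 km/s.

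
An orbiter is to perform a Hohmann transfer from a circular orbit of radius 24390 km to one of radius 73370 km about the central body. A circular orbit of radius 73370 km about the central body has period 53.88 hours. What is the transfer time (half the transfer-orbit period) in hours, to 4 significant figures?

From Kepler's third law T² = 4π²r³/μ at r = 73370 km, T = 53.88 hours = 53.88 × 3600 s = 1.93968×10^5 s: μ = 4π²r³/T² = 4.14434×10^5 km³/s².
Semi-major axis of the transfer orbit: a_t = (24390 + 73370)/2 = 48880 km.
Half the transfer-orbit period gives t = π√(a_t³/μ) = 52740 s.
Converting: 52740 s ÷ 3600 s/hour = 14.65 hours.

t = 14.65 hours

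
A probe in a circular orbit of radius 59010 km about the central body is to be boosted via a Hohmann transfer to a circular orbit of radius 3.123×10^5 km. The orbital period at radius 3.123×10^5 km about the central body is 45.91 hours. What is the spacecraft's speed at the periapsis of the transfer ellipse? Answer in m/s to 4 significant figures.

From Kepler's third law T² = 4π²r³/μ at r = 3.123×10^5 km, T = 45.91 hours = 45.91 × 3600 s = 1.65276×10^5 s: μ = 4π²r³/T² = 4.40206×10^7 km³/s².
The Hohmann ellipse has a_t = (r₁ + r₂)/2 = 1.85655×10^5 km.
The periapsis of the transfer ellipse is at r = 59010 km.
Vis-viva: v = √[μ(2/r − 1/a_t)] = √[4.40206×10^7 × (2/59010 − 1/1.85655×10^5)] = 35.42 km/s.

v = 35420 m/s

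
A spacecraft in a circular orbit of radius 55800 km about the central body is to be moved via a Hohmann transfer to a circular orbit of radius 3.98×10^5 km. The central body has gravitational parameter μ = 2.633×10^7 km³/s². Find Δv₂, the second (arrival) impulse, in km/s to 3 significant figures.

The Hohmann ellipse has a_t = (r₁ + r₂)/2 = 2.269×10^5 km.
On the circular orbit at r = 3.980×10^5 km, v_c = √(μ/r) = 8.134 km/s.
Vis-viva on the transfer ellipse at r = 3.980×10^5 km gives v_t = √[μ(2/r − 1/a_t)] = 4.034 km/s.
Δv₂ = |v_t − v_c| = |4.034 − 8.134| = 4.100 km/s.

Δv₂ = 4.10 km/s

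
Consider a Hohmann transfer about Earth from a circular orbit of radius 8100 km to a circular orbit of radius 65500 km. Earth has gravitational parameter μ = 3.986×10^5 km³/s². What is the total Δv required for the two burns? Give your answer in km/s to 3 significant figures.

Δv = 3.65 km/s

Semi-major axis of the transfer orbit: a_t = (8100 + 65500)/2 = 36800 km.
At r₁ the circular-orbit speed is v₁ = √(μ/r₁) = 7.0150 km/s.
On the transfer ellipse at r₁, vis-viva gives v_p = √[μ(2/r₁ − 1/a_t)] = 9.3589 km/s.
First burn Δv₁ = |v_p − v₁| = 2.3439 km/s.
At r₂, v₂ = √(μ/r₂) = 2.4669 km/s.
Transfer-orbit speed at r₂: v_a = √[μ(2/r₂ − 1/a_t)] = 1.1574 km/s.
Second burn Δv₂ = |v₂ − v_a| = 1.3095 km/s.
Δv = Δv₁ + Δv₂ = 2.3439 + 1.3095 = 3.653 km/s.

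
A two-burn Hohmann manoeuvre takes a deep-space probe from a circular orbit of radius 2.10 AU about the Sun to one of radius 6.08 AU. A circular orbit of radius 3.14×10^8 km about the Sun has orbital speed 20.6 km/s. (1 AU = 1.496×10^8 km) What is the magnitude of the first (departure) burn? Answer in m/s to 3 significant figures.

From the circular-orbit relation v² = μ/r at r = 3.14×10^8 km: μ = v²r = (20.6)² × 3.14×10^8 = 1.33249×10^11 km³/s².
In km: r₁ = 2.10 × 1.496×10^8 = 3.1416×10^8 km; r₂ = 6.08 × 1.496×10^8 = 9.09568×10^8 km.
The Hohmann ellipse has a_t = (r₁ + r₂)/2 = 6.11864×10^8 km.
Circular speed at r = 3.1416×10^8 km: v_c = √(μ/r) = 20.595 km/s.
Transfer-orbit speed at the same r (vis-viva, a = a_t): v_t = √[μ(2/r − 1/a_t)] = 25.110 km/s.
Δv₁ = |v_t − v_c| = |25.110 − 20.595| = 4.515 km/s.

Δv₁ = 4520 m/s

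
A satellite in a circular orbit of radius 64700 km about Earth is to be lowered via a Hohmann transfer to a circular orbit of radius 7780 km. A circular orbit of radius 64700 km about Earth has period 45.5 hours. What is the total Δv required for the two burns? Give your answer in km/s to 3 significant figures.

Δv = 3.74 km/s

From Kepler's third law T² = 4π²r³/μ at r = 64700 km, T = 45.5 hours = 45.5 × 3600 s = 1.638×10^5 s: μ = 4π²r³/T² = 3.98515×10^5 km³/s².
Semi-major axis of the transfer orbit: a_t = (64700 + 7780)/2 = 36240 km.
Circular speed at r₁: v₁ = √(μ/r₁) = √(3.98515×10^5/64700) = 2.482 km/s.
On the transfer ellipse at r₁, vis-viva gives v_a = √[μ(2/r₁ − 1/a_t)] = 1.150 km/s.
First burn Δv₁ = |v_a − v₁| = 1.332 km/s.
Circular speed at r₂: v₂ = √(μ/r₂) = 7.157 km/s.
Transfer-orbit speed at r₂: v_p = √[μ(2/r₂ − 1/a_t)] = 9.563 km/s.
Second burn Δv₂ = |v₂ − v_p| = 2.406 km/s.
Total Δv = Δv₁ + Δv₂ = 3.738 km/s.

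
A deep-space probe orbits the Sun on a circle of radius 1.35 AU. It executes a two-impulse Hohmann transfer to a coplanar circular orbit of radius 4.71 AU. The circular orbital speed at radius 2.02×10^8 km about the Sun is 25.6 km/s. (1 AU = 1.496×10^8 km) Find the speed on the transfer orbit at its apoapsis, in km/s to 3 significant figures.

v = 9.15 km/s

From the circular-orbit relation v² = μ/r at r = 2.02×10^8 km: μ = v²r = (25.6)² × 2.02×10^8 = 1.32383×10^11 km³/s².
In km: r₁ = 1.35 × 1.496×10^8 = 2.0196×10^8 km; r₂ = 4.71 × 1.496×10^8 = 7.04616×10^8 km.
Transfer-ellipse semi-major axis a_t = (r₁ + r₂)/2 = (2.0196×10^8 + 7.04616×10^8)/2 = 4.53288×10^8 km.
At apoapsis, r = 7.04616×10^8 km.
Applying v² = μ(2/r − 1/a_t): v = 9.149 km/s.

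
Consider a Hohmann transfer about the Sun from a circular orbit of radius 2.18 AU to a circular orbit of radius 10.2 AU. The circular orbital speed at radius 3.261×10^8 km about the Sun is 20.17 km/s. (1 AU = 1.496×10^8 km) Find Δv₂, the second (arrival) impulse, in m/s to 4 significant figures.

Δv₂ = 3791 m/s

From the circular-orbit relation v² = μ/r at r = 3.261×10^8 km: μ = v²r = (20.17)² × 3.261×10^8 = 1.32667×10^11 km³/s².
In km: r₁ = 2.18 × 1.496×10^8 = 3.26128×10^8 km; r₂ = 10.2 × 1.496×10^8 = 1.52592×10^9 km.
Semi-major axis of the transfer orbit: a_t = (3.26128×10^8 + 1.52592×10^9)/2 = 9.26024×10^8 km.
Circular speed at r = 1.52592×10^9 km: v_c = √(μ/r) = 9.324 km/s.
Vis-viva on the transfer ellipse at r = 1.52592×10^9 km gives v_t = √[μ(2/r − 1/a_t)] = 5.533 km/s.
Δv₂ = |v_t − v_c| = |5.533 − 9.324| = 3.791 km/s.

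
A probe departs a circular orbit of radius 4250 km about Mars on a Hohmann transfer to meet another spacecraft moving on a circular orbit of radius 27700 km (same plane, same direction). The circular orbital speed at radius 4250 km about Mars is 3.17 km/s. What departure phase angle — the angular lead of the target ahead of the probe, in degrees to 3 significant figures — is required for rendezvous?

φ = 101°

From the circular-orbit relation v² = μ/r at r = 4250 km: μ = v²r = (3.17)² × 4250 = 42707.8 km³/s².
Semi-major axis of the transfer orbit: a_t = (4250 + 27700)/2 = 15975 km.
The half-period of the transfer ellipse is t = π√(a_t³/μ) = 30694 s.
The target's mean motion on its circular orbit is ω₂ = √(μ/r₂³) = 4.4826×10^-5 rad/s.
Angle swept by the target during transfer: ω₂·t = 1.3759 rad = 78.83°.
Arrival is 180° from departure on the ellipse, so φ = 180° − 78.83° = 101°.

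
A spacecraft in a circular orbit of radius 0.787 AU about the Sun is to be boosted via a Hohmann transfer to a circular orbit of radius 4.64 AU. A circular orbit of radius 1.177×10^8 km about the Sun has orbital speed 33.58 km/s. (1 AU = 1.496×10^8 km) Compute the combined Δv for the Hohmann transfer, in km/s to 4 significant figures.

Δv = 16.71 km/s

From the circular-orbit relation v² = μ/r at r = 1.177×10^8 km: μ = v²r = (33.58)² × 1.177×10^8 = 1.32720×10^11 km³/s².
In km: r₁ = 0.787 × 1.496×10^8 = 1.177352×10^8 km; r₂ = 4.64 × 1.496×10^8 = 6.94144×10^8 km.
The Hohmann ellipse has a_t = (r₁ + r₂)/2 = 4.059396×10^8 km.
Circular speed at r₁: v₁ = √(μ/r₁) = √(1.32720×10^11/1.177352×10^8) = 33.57 km/s.
Transfer-orbit speed at r₁ (vis-viva): v_p = √[μ(2/r₁ − 1/a_t)] = 43.90 km/s.
First burn Δv₁ = |v_p − v₁| = 10.33 km/s.
Circular speed at r₂: v₂ = √(μ/r₂) = 13.828 km/s.
Transfer-orbit speed at r₂: v_a = √[μ(2/r₂ − 1/a_t)] = 7.4467 km/s.
Second burn Δv₂ = |v₂ − v_a| = 6.381 km/s.
Δv = Δv₁ + Δv₂ = 10.33 + 6.381 = 16.71 km/s.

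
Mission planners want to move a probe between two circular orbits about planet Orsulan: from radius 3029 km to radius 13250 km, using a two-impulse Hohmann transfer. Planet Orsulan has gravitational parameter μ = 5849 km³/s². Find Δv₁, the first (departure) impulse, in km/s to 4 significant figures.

Transfer-ellipse semi-major axis a_t = (r₁ + r₂)/2 = (3029 + 13250)/2 = 8139.5 km.
Circular speed at r = 3029 km: v_c = √(μ/r) = 1.3896 km/s.
Vis-viva on the transfer ellipse at r = 3029 km gives v_t = √[μ(2/r − 1/a_t)] = 1.7730 km/s.
Δv₁ = |v_t − v_c| = |1.7730 − 1.3896| = 0.3834 km/s.

Δv₁ = 0.3834 km/s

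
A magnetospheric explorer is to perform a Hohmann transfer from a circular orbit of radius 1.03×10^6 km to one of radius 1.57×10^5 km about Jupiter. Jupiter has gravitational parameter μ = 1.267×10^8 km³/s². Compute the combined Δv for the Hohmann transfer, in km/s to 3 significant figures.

Δv = 14.4 km/s

Semi-major axis of the transfer orbit: a_t = (1.030×10^6 + 1.570×10^5)/2 = 5.935×10^5 km.
Circular speed at r₁: v₁ = √(μ/r₁) = √(1.267×10^8/1.030×10^6) = 11.091 km/s.
Transfer-orbit speed at r₁ (vis-viva): v_a = √[μ(2/r₁ − 1/a_t)] = 5.7044 km/s.
First burn Δv₁ = |v_a − v₁| = 5.387 km/s.
At r₂, v₂ = √(μ/r₂) = 28.408 km/s.
Transfer-orbit speed at r₂: v_p = √[μ(2/r₂ − 1/a_t)] = 37.424 km/s.
Second burn Δv₂ = |v₂ − v_p| = 9.016 km/s.
Δv = Δv₁ + Δv₂ = 5.387 + 9.016 = 14.40 km/s.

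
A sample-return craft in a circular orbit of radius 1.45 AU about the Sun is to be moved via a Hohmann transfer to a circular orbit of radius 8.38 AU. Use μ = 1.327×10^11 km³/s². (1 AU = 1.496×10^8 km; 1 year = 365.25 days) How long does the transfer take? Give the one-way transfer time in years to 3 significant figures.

In km: r₁ = 1.45 × 1.496×10^8 = 2.1692×10^8 km; r₂ = 8.38 × 1.496×10^8 = 1.253648×10^9 km.
Semi-major axis of the transfer orbit: a_t = (2.1692×10^8 + 1.253648×10^9)/2 = 7.35284×10^8 km.
Transfer time t = π√(a_t³/μ) = π√((7.35284×10^8)³ / 1.327×10^11) = 1.719×10^8 s.
Converting: 1.719×10^8 s ÷ 3.15576×10^7 s/year (365.25 × 86400) = 5.45 years.

t = 5.45 years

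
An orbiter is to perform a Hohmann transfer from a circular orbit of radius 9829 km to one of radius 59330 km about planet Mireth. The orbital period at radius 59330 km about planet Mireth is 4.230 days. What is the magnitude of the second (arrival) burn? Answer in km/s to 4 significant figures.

From Kepler's third law T² = 4π²r³/μ at r = 59330 km, T = 4.230 days = 4.230 × 86400 s = 3.65472×10^5 s: μ = 4π²r³/T² = 61726.9 km³/s².
Transfer-ellipse semi-major axis a_t = (r₁ + r₂)/2 = (9829 + 59330)/2 = 34579.5 km.
Circular speed at r = 59330 km: v_c = √(μ/r) = 1.020 km/s.
Vis-viva on the transfer ellipse at r = 59330 km gives v_t = √[μ(2/r − 1/a_t)] = 0.5438 km/s.
Δv₂ = |v_t − v_c| = |0.5438 − 1.020| = 0.4762 km/s.

Δv₂ = 0.4762 km/s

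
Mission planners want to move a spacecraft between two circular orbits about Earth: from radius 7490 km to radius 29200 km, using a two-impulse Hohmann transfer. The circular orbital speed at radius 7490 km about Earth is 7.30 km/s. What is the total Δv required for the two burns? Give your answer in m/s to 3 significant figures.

Δv = 3240 m/s

From the circular-orbit relation v² = μ/r at r = 7490 km: μ = v²r = (7.30)² × 7490 = 3.99142×10^5 km³/s².
Semi-major axis of the transfer orbit: a_t = (7490 + 29200)/2 = 18345 km.
At r₁ the circular-orbit speed is v₁ = √(μ/r₁) = 7.300 km/s.
Transfer-orbit speed at r₁ (v² = μ(2/r − 1/a)): v_p = √[μ(2/r₁ − 1/a_t)] = 9.210 km/s.
First burn Δv₁ = |v_p − v₁| = 1.910 km/s.
At r₂, v₂ = √(μ/r₂) = 3.697 km/s.
Transfer-orbit speed at r₂: v_a = √[μ(2/r₂ − 1/a_t)] = 2.362 km/s.
Second burn Δv₂ = |v₂ − v_a| = 1.335 km/s.
Δv = Δv₁ + Δv₂ = 1.910 + 1.335 = 3.245 km/s.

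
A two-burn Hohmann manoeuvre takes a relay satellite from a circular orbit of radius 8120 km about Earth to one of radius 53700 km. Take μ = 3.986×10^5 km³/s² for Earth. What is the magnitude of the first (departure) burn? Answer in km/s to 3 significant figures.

Δv₁ = 2.23 km/s

Transfer-ellipse semi-major axis a_t = (r₁ + r₂)/2 = (8120 + 53700)/2 = 30910 km.
Circular speed at r = 8120 km: v_c = √(μ/r) = 7.00633 km/s.
Vis-viva on the transfer ellipse at r = 8120 km gives v_t = √[μ(2/r − 1/a_t)] = 9.23482 km/s.
Δv₁ = |v_t − v_c| = |9.23482 − 7.00633| = 2.228 km/s.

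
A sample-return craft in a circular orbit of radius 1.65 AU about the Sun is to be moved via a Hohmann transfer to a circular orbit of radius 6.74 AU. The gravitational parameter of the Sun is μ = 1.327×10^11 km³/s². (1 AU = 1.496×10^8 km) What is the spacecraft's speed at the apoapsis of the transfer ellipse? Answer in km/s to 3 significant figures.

In km: r₁ = 1.65 × 1.496×10^8 = 2.4684×10^8 km; r₂ = 6.74 × 1.496×10^8 = 1.008304×10^9 km.
Semi-major axis of the transfer orbit: a_t = (2.4684×10^8 + 1.008304×10^9)/2 = 6.27572×10^8 km.
The apoapsis of the transfer ellipse is at r = 1.008304×10^9 km.
Applying v² = μ(2/r − 1/a_t): v = 7.195 km/s.

v = 7.19 km/s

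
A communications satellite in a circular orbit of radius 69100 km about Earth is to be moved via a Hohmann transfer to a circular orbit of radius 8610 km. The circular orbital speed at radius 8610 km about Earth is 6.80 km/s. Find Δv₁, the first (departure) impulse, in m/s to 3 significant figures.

Δv₁ = 1270 m/s

From the circular-orbit relation v² = μ/r at r = 8610 km: μ = v²r = (6.80)² × 8610 = 3.98126×10^5 km³/s².
Semi-major axis of the transfer orbit: a_t = (69100 + 8610)/2 = 38855 km.
Circular speed at r = 69100 km: v_c = √(μ/r) = 2.400 km/s.
Transfer-orbit speed at the same r (vis-viva, a = a_t): v_t = √[μ(2/r − 1/a_t)] = 1.130 km/s.
Δv₁ = |v_t − v_c| = |1.130 − 2.400| = 1.270 km/s.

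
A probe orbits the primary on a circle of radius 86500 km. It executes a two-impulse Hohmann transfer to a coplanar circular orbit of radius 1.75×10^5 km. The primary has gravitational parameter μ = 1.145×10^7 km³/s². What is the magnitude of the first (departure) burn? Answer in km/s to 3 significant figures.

Δv₁ = 1.81 km/s

The Hohmann ellipse has a_t = (r₁ + r₂)/2 = 1.3075×10^5 km.
On the circular orbit at r = 86500 km, v_c = √(μ/r) = 11.505 km/s.
Vis-viva on the transfer ellipse at r = 86500 km gives v_t = √[μ(2/r − 1/a_t)] = 13.310 km/s.
Δv₁ = |v_t − v_c| = |13.310 − 11.505| = 1.805 km/s.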